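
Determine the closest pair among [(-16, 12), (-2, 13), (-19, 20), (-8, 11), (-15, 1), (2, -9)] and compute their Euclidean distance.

Computing all pairwise distances among 6 points:

d((-16, 12), (-2, 13)) = 14.0357
d((-16, 12), (-19, 20)) = 8.544
d((-16, 12), (-8, 11)) = 8.0623
d((-16, 12), (-15, 1)) = 11.0454
d((-16, 12), (2, -9)) = 27.6586
d((-2, 13), (-19, 20)) = 18.3848
d((-2, 13), (-8, 11)) = 6.3246 <-- minimum
d((-2, 13), (-15, 1)) = 17.6918
d((-2, 13), (2, -9)) = 22.3607
d((-19, 20), (-8, 11)) = 14.2127
d((-19, 20), (-15, 1)) = 19.4165
d((-19, 20), (2, -9)) = 35.805
d((-8, 11), (-15, 1)) = 12.2066
d((-8, 11), (2, -9)) = 22.3607
d((-15, 1), (2, -9)) = 19.7231

Closest pair: (-2, 13) and (-8, 11) with distance 6.3246

The closest pair is (-2, 13) and (-8, 11) with Euclidean distance 6.3246. For 6 points, brute-force pairwise comparison is shown above. For large n, the divide-and-conquer algorithm (sort by x, recurse on halves, check the dividing strip) achieves O(n log n).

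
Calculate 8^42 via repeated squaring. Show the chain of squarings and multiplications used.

Computing 8^42 by squaring (build up from 8^1; each line after the first costs one multiplication):

8^1 = 8
8^2 = (8^1)^2 = 8^2 = 64
8^4 = (8^2)^2 = 64^2 = 4096
8^5 = 8 * 8^4 = 8 * 4096 = 32768
8^10 = (8^5)^2 = 32768^2 = 1073741824
8^20 = (8^10)^2 = 1073741824^2 = 1152921504606846976
8^21 = 8 * 8^20 = 8 * 1152921504606846976 = 9223372036854775808
8^42 = (8^21)^2 = 9223372036854775808^2 = 85070591730234615865843651857942052864

Result: 85070591730234615865843651857942052864
Multiplications needed: 7 (7 lines after 8^1)

8^42 = 85070591730234615865843651857942052864. Using exponentiation by squaring, this requires 7 multiplications. The key idea: if the exponent is even, square the half-power; if odd, multiply by the base once.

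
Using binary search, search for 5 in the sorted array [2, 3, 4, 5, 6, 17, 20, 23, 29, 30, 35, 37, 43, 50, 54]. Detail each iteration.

Binary search for 5 in [2, 3, 4, 5, 6, 17, 20, 23, 29, 30, 35, 37, 43, 50, 54]:

lo=0, hi=14, mid=7, arr[mid]=23 -> 23 > 5, search left half
lo=0, hi=6, mid=3, arr[mid]=5 -> Found target at index 3!

Binary search finds 5 at index 3 after 2 comparisons. The search repeatedly halves the search space by comparing with the middle element.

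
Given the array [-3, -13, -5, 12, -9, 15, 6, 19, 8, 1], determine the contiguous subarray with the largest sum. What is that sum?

Using Kadane's algorithm on [-3, -13, -5, 12, -9, 15, 6, 19, 8, 1]:

Scanning through the array:
Position 1 (value -13): max_ending_here = -13, max_so_far = -3
Position 2 (value -5): max_ending_here = -5, max_so_far = -3
Position 3 (value 12): max_ending_here = 12, max_so_far = 12
Position 4 (value -9): max_ending_here = 3, max_so_far = 12
Position 5 (value 15): max_ending_here = 18, max_so_far = 18
Position 6 (value 6): max_ending_here = 24, max_so_far = 24
Position 7 (value 19): max_ending_here = 43, max_so_far = 43
Position 8 (value 8): max_ending_here = 51, max_so_far = 51
Position 9 (value 1): max_ending_here = 52, max_so_far = 52

Maximum subarray: [12, -9, 15, 6, 19, 8, 1]
Maximum sum: 52

The maximum subarray is [12, -9, 15, 6, 19, 8, 1] with sum 52. This subarray runs from index 3 to index 9.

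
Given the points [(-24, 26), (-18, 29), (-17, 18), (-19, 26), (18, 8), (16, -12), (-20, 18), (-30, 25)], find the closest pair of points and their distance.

Computing all pairwise distances among 8 points:

d((-24, 26), (-18, 29)) = 6.7082
d((-24, 26), (-17, 18)) = 10.6301
d((-24, 26), (-19, 26)) = 5.0
d((-24, 26), (18, 8)) = 45.6946
d((-24, 26), (16, -12)) = 55.1725
d((-24, 26), (-20, 18)) = 8.9443
d((-24, 26), (-30, 25)) = 6.0828
d((-18, 29), (-17, 18)) = 11.0454
d((-18, 29), (-19, 26)) = 3.1623
d((-18, 29), (18, 8)) = 41.6773
d((-18, 29), (16, -12)) = 53.2635
d((-18, 29), (-20, 18)) = 11.1803
d((-18, 29), (-30, 25)) = 12.6491
d((-17, 18), (-19, 26)) = 8.2462
d((-17, 18), (18, 8)) = 36.4005
d((-17, 18), (16, -12)) = 44.5982
d((-17, 18), (-20, 18)) = 3.0 <-- minimum
d((-17, 18), (-30, 25)) = 14.7648
d((-19, 26), (18, 8)) = 41.1461
d((-19, 26), (16, -12)) = 51.6624
d((-19, 26), (-20, 18)) = 8.0623
d((-19, 26), (-30, 25)) = 11.0454
d((18, 8), (16, -12)) = 20.0998
d((18, 8), (-20, 18)) = 39.2938
d((18, 8), (-30, 25)) = 50.9215
d((16, -12), (-20, 18)) = 46.8615
d((16, -12), (-30, 25)) = 59.0339
d((-20, 18), (-30, 25)) = 12.2066

Closest pair: (-17, 18) and (-20, 18) with distance 3.0

The closest pair is (-17, 18) and (-20, 18) with Euclidean distance 3.0. For 8 points, brute-force pairwise comparison is shown above. For large n, the divide-and-conquer algorithm (sort by x, recurse on halves, check the dividing strip) achieves O(n log n).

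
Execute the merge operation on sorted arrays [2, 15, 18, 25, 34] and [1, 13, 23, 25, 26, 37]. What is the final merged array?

Merging process:

Compare 2 vs 1: take 1 from right. Merged: [1]
Compare 2 vs 13: take 2 from left. Merged: [1, 2]
Compare 15 vs 13: take 13 from right. Merged: [1, 2, 13]
Compare 15 vs 23: take 15 from left. Merged: [1, 2, 13, 15]
Compare 18 vs 23: take 18 from left. Merged: [1, 2, 13, 15, 18]
Compare 25 vs 23: take 23 from right. Merged: [1, 2, 13, 15, 18, 23]
Compare 25 vs 25: take 25 from left. Merged: [1, 2, 13, 15, 18, 23, 25]
Compare 34 vs 25: take 25 from right. Merged: [1, 2, 13, 15, 18, 23, 25, 25]
Compare 34 vs 26: take 26 from right. Merged: [1, 2, 13, 15, 18, 23, 25, 25, 26]
Compare 34 vs 37: take 34 from left. Merged: [1, 2, 13, 15, 18, 23, 25, 25, 26, 34]
Append remaining from right: [37]. Merged: [1, 2, 13, 15, 18, 23, 25, 25, 26, 34, 37]

Final merged array: [1, 2, 13, 15, 18, 23, 25, 25, 26, 34, 37]
Total comparisons: 10

The merged array is [1, 2, 13, 15, 18, 23, 25, 25, 26, 34, 37], requiring 10 comparisons. The merge step runs in O(n) time where n is the total number of elements.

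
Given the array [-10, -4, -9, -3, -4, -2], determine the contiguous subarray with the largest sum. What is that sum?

Using Kadane's algorithm on [-10, -4, -9, -3, -4, -2]:

Scanning through the array:
Position 1 (value -4): max_ending_here = -4, max_so_far = -4
Position 2 (value -9): max_ending_here = -9, max_so_far = -4
Position 3 (value -3): max_ending_here = -3, max_so_far = -3
Position 4 (value -4): max_ending_here = -4, max_so_far = -3
Position 5 (value -2): max_ending_here = -2, max_so_far = -2

Maximum subarray: [-2]
Maximum sum: -2

The maximum subarray is [-2] with sum -2. This subarray runs from index 5 to index 5.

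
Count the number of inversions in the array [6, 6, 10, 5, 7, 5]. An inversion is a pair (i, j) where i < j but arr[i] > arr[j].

Finding inversions in [6, 6, 10, 5, 7, 5]:

(0, 3): arr[0]=6 > arr[3]=5
(0, 5): arr[0]=6 > arr[5]=5
(1, 3): arr[1]=6 > arr[3]=5
(1, 5): arr[1]=6 > arr[5]=5
(2, 3): arr[2]=10 > arr[3]=5
(2, 4): arr[2]=10 > arr[4]=7
(2, 5): arr[2]=10 > arr[5]=5
(4, 5): arr[4]=7 > arr[5]=5

Total inversions: 8

The array has 8 inversion(s): (0,3), (0,5), (1,3), (1,5), (2,3), (2,4), (2,5), (4,5). Each pair (i,j) satisfies i < j and arr[i] > arr[j].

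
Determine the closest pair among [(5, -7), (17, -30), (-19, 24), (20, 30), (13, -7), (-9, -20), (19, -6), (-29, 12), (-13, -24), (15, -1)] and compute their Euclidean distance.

Computing all pairwise distances among 10 points:

d((5, -7), (17, -30)) = 25.9422
d((5, -7), (-19, 24)) = 39.2046
d((5, -7), (20, 30)) = 39.9249
d((5, -7), (13, -7)) = 8.0
d((5, -7), (-9, -20)) = 19.105
d((5, -7), (19, -6)) = 14.0357
d((5, -7), (-29, 12)) = 38.9487
d((5, -7), (-13, -24)) = 24.7588
d((5, -7), (15, -1)) = 11.6619
d((17, -30), (-19, 24)) = 64.8999
d((17, -30), (20, 30)) = 60.075
d((17, -30), (13, -7)) = 23.3452
d((17, -30), (-9, -20)) = 27.8568
d((17, -30), (19, -6)) = 24.0832
d((17, -30), (-29, 12)) = 62.2896
d((17, -30), (-13, -24)) = 30.5941
d((17, -30), (15, -1)) = 29.0689
d((-19, 24), (20, 30)) = 39.4588
d((-19, 24), (13, -7)) = 44.5533
d((-19, 24), (-9, -20)) = 45.1221
d((-19, 24), (19, -6)) = 48.4149
d((-19, 24), (-29, 12)) = 15.6205
d((-19, 24), (-13, -24)) = 48.3735
d((-19, 24), (15, -1)) = 42.2019
d((20, 30), (13, -7)) = 37.6563
d((20, 30), (-9, -20)) = 57.8014
d((20, 30), (19, -6)) = 36.0139
d((20, 30), (-29, 12)) = 52.2015
d((20, 30), (-13, -24)) = 63.2851
d((20, 30), (15, -1)) = 31.4006
d((13, -7), (-9, -20)) = 25.5539
d((13, -7), (19, -6)) = 6.0828
d((13, -7), (-29, 12)) = 46.0977
d((13, -7), (-13, -24)) = 31.0644
d((13, -7), (15, -1)) = 6.3246
d((-9, -20), (19, -6)) = 31.305
d((-9, -20), (-29, 12)) = 37.7359
d((-9, -20), (-13, -24)) = 5.6569 <-- minimum
d((-9, -20), (15, -1)) = 30.6105
d((19, -6), (-29, 12)) = 51.264
d((19, -6), (-13, -24)) = 36.7151
d((19, -6), (15, -1)) = 6.4031
d((-29, 12), (-13, -24)) = 39.3954
d((-29, 12), (15, -1)) = 45.8803
d((-13, -24), (15, -1)) = 36.2353

Closest pair: (-9, -20) and (-13, -24) with distance 5.6569

The closest pair is (-9, -20) and (-13, -24) with Euclidean distance 5.6569. For 10 points, brute-force pairwise comparison is shown above. For large n, the divide-and-conquer algorithm (sort by x, recurse on halves, check the dividing strip) achieves O(n log n).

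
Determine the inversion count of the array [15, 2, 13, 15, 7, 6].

Finding inversions in [15, 2, 13, 15, 7, 6]:

(0, 1): arr[0]=15 > arr[1]=2
(0, 2): arr[0]=15 > arr[2]=13
(0, 4): arr[0]=15 > arr[4]=7
(0, 5): arr[0]=15 > arr[5]=6
(2, 4): arr[2]=13 > arr[4]=7
(2, 5): arr[2]=13 > arr[5]=6
(3, 4): arr[3]=15 > arr[4]=7
(3, 5): arr[3]=15 > arr[5]=6
(4, 5): arr[4]=7 > arr[5]=6

Total inversions: 9

The array has 9 inversion(s): (0,1), (0,2), (0,4), (0,5), (2,4), (2,5), (3,4), (3,5), (4,5). Each pair (i,j) satisfies i < j and arr[i] > arr[j].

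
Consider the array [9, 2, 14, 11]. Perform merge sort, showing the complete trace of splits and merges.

Merge sort trace:

Split: [9, 2, 14, 11] -> [9, 2] and [14, 11]
  Split: [9, 2] -> [9] and [2]
  Merge: [9] + [2] -> [2, 9]
  Split: [14, 11] -> [14] and [11]
  Merge: [14] + [11] -> [11, 14]
Merge: [2, 9] + [11, 14] -> [2, 9, 11, 14]

Final sorted array: [2, 9, 11, 14]

The merge sort proceeds by recursively splitting the array and merging sorted halves.
After all merges, the sorted array is [2, 9, 11, 14].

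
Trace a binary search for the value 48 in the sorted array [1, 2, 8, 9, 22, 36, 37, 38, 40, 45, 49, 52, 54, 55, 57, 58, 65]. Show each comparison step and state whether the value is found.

Binary search for 48 in [1, 2, 8, 9, 22, 36, 37, 38, 40, 45, 49, 52, 54, 55, 57, 58, 65]:

lo=0, hi=16, mid=8, arr[mid]=40 -> 40 < 48, search right half
lo=9, hi=16, mid=12, arr[mid]=54 -> 54 > 48, search left half
lo=9, hi=11, mid=10, arr[mid]=49 -> 49 > 48, search left half
lo=9, hi=9, mid=9, arr[mid]=45 -> 45 < 48, search right half
lo=10 > hi=9, target 48 not found

Binary search determines that 48 is not in the array after 4 comparisons. The search space was exhausted without finding the target.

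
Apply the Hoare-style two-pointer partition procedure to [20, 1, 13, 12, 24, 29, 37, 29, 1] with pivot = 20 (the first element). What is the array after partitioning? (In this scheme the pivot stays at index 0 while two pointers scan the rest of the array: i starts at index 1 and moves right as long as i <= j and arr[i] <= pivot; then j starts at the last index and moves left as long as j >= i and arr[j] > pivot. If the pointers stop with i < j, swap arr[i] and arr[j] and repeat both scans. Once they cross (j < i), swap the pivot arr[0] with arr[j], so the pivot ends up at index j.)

Hoare-style two-pointer partition with pivot = 20:

Initial array: [20, 1, 13, 12, 24, 29, 37, 29, 1]

Pointers start at i = 1, j = 8.
i stops at index 4 (arr[4]=24 > 20), j stops at index 8 (arr[8]=1 <= 20): swap arr[4] and arr[8], array becomes [20, 1, 13, 12, 1, 29, 37, 29, 24]
i ends at 5, j ends at 4: the pointers have crossed (j < i), so scanning stops.

Swap pivot arr[0] with arr[4] to place pivot at position 4: [1, 1, 13, 12, 20, 29, 37, 29, 24]
Pivot position: 4

After partitioning with pivot 20, the array becomes [1, 1, 13, 12, 20, 29, 37, 29, 24]. The pivot is placed at index 4. All elements to the left of the pivot are <= 20, and all elements to the right are > 20.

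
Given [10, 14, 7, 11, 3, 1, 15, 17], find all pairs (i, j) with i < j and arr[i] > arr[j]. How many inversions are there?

Finding inversions in [10, 14, 7, 11, 3, 1, 15, 17]:

(0, 2): arr[0]=10 > arr[2]=7
(0, 4): arr[0]=10 > arr[4]=3
(0, 5): arr[0]=10 > arr[5]=1
(1, 2): arr[1]=14 > arr[2]=7
(1, 3): arr[1]=14 > arr[3]=11
(1, 4): arr[1]=14 > arr[4]=3
(1, 5): arr[1]=14 > arr[5]=1
(2, 4): arr[2]=7 > arr[4]=3
(2, 5): arr[2]=7 > arr[5]=1
(3, 4): arr[3]=11 > arr[4]=3
(3, 5): arr[3]=11 > arr[5]=1
(4, 5): arr[4]=3 > arr[5]=1

Total inversions: 12

The array has 12 inversion(s): (0,2), (0,4), (0,5), (1,2), (1,3), (1,4), (1,5), (2,4), (2,5), (3,4), (3,5), (4,5). Each pair (i,j) satisfies i < j and arr[i] > arr[j].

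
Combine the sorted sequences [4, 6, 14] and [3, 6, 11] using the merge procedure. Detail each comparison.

Merging process:

Compare 4 vs 3: take 3 from right. Merged: [3]
Compare 4 vs 6: take 4 from left. Merged: [3, 4]
Compare 6 vs 6: take 6 from left. Merged: [3, 4, 6]
Compare 14 vs 6: take 6 from right. Merged: [3, 4, 6, 6]
Compare 14 vs 11: take 11 from right. Merged: [3, 4, 6, 6, 11]
Append remaining from left: [14]. Merged: [3, 4, 6, 6, 11, 14]

Final merged array: [3, 4, 6, 6, 11, 14]
Total comparisons: 5

The merged array is [3, 4, 6, 6, 11, 14], requiring 5 comparisons. The merge step runs in O(n) time where n is the total number of elements.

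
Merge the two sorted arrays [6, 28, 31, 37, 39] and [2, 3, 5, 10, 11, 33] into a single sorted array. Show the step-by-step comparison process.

Merging process:

Compare 6 vs 2: take 2 from right. Merged: [2]
Compare 6 vs 3: take 3 from right. Merged: [2, 3]
Compare 6 vs 5: take 5 from right. Merged: [2, 3, 5]
Compare 6 vs 10: take 6 from left. Merged: [2, 3, 5, 6]
Compare 28 vs 10: take 10 from right. Merged: [2, 3, 5, 6, 10]
Compare 28 vs 11: take 11 from right. Merged: [2, 3, 5, 6, 10, 11]
Compare 28 vs 33: take 28 from left. Merged: [2, 3, 5, 6, 10, 11, 28]
Compare 31 vs 33: take 31 from left. Merged: [2, 3, 5, 6, 10, 11, 28, 31]
Compare 37 vs 33: take 33 from right. Merged: [2, 3, 5, 6, 10, 11, 28, 31, 33]
Append remaining from left: [37, 39]. Merged: [2, 3, 5, 6, 10, 11, 28, 31, 33, 37, 39]

Final merged array: [2, 3, 5, 6, 10, 11, 28, 31, 33, 37, 39]
Total comparisons: 9

The merged array is [2, 3, 5, 6, 10, 11, 28, 31, 33, 37, 39], requiring 9 comparisons. The merge step runs in O(n) time where n is the total number of elements.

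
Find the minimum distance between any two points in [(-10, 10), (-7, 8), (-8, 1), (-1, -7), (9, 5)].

Computing all pairwise distances among 5 points:

d((-10, 10), (-7, 8)) = 3.6056 <-- minimum
d((-10, 10), (-8, 1)) = 9.2195
d((-10, 10), (-1, -7)) = 19.2354
d((-10, 10), (9, 5)) = 19.6469
d((-7, 8), (-8, 1)) = 7.0711
d((-7, 8), (-1, -7)) = 16.1555
d((-7, 8), (9, 5)) = 16.2788
d((-8, 1), (-1, -7)) = 10.6301
d((-8, 1), (9, 5)) = 17.4642
d((-1, -7), (9, 5)) = 15.6205

Closest pair: (-10, 10) and (-7, 8) with distance 3.6056

The closest pair is (-10, 10) and (-7, 8) with Euclidean distance 3.6056. For 5 points, brute-force pairwise comparison is shown above. For large n, the divide-and-conquer algorithm (sort by x, recurse on halves, check the dividing strip) achieves O(n log n).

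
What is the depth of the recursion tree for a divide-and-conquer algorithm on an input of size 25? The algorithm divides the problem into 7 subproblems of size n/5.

For divide and conquer with division factor 5:

Problem sizes at each level:
Level 0: 25
Level 1: 5
Level 2: 1

The root is level 0 and the size-1 base case is level 2 (the tree spans levels 0 through 2, i.e. 3 levels counting the root), so the depth is the number of divisions: log_5(25) = 2

The recursion tree depth is log_5(25) = 2. At each level, the problem size is divided by 5, so it takes 2 divisions to reduce to a base case of size 1. The algorithm makes 7 recursive calls at each level.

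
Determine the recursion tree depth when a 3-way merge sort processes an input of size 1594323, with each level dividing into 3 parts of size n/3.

For divide and conquer with division factor 3:

Problem sizes at each level:
Level 0: 1594323
Level 1: 531441
Level 2: 177147
Level 3: 59049
Level 4: 19683
Level 5: 6561
Level 6: 2187
Level 7: 729
Level 8: 243
Level 9: 81
Level 10: 27
Level 11: 9
Level 12: 3
Level 13: 1

The root is level 0 and the size-1 base case is level 13 (the tree spans levels 0 through 13, i.e. 14 levels counting the root), so the depth is the number of divisions: log_3(1594323) = 13

The recursion tree depth is log_3(1594323) = 13. At each level, the problem size is divided by 3, so it takes 13 divisions to reduce to a base case of size 1. The algorithm makes 3 recursive calls at each level.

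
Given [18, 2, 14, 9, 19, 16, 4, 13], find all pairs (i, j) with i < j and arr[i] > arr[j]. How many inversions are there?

Finding inversions in [18, 2, 14, 9, 19, 16, 4, 13]:

(0, 1): arr[0]=18 > arr[1]=2
(0, 2): arr[0]=18 > arr[2]=14
(0, 3): arr[0]=18 > arr[3]=9
(0, 5): arr[0]=18 > arr[5]=16
(0, 6): arr[0]=18 > arr[6]=4
(0, 7): arr[0]=18 > arr[7]=13
(2, 3): arr[2]=14 > arr[3]=9
(2, 6): arr[2]=14 > arr[6]=4
(2, 7): arr[2]=14 > arr[7]=13
(3, 6): arr[3]=9 > arr[6]=4
(4, 5): arr[4]=19 > arr[5]=16
(4, 6): arr[4]=19 > arr[6]=4
(4, 7): arr[4]=19 > arr[7]=13
(5, 6): arr[5]=16 > arr[6]=4
(5, 7): arr[5]=16 > arr[7]=13

Total inversions: 15

The array has 15 inversion(s): (0,1), (0,2), (0,3), (0,5), (0,6), (0,7), (2,3), (2,6), (2,7), (3,6), (4,5), (4,6), (4,7), (5,6), (5,7). Each pair (i,j) satisfies i < j and arr[i] > arr[j].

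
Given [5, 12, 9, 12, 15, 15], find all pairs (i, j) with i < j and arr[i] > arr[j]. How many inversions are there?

Finding inversions in [5, 12, 9, 12, 15, 15]:

(1, 2): arr[1]=12 > arr[2]=9

Total inversions: 1

The array has 1 inversion(s): (1,2). Each pair (i,j) satisfies i < j and arr[i] > arr[j].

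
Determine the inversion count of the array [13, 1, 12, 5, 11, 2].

Finding inversions in [13, 1, 12, 5, 11, 2]:

(0, 1): arr[0]=13 > arr[1]=1
(0, 2): arr[0]=13 > arr[2]=12
(0, 3): arr[0]=13 > arr[3]=5
(0, 4): arr[0]=13 > arr[4]=11
(0, 5): arr[0]=13 > arr[5]=2
(2, 3): arr[2]=12 > arr[3]=5
(2, 4): arr[2]=12 > arr[4]=11
(2, 5): arr[2]=12 > arr[5]=2
(3, 5): arr[3]=5 > arr[5]=2
(4, 5): arr[4]=11 > arr[5]=2

Total inversions: 10

The array has 10 inversion(s): (0,1), (0,2), (0,3), (0,4), (0,5), (2,3), (2,4), (2,5), (3,5), (4,5). Each pair (i,j) satisfies i < j and arr[i] > arr[j].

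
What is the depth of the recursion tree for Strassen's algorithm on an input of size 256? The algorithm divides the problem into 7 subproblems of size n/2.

For divide and conquer with division factor 2:

Problem sizes at each level:
Level 0: 256
Level 1: 128
Level 2: 64
Level 3: 32
Level 4: 16
Level 5: 8
Level 6: 4
Level 7: 2
Level 8: 1

The root is level 0 and the size-1 base case is level 8 (the tree spans levels 0 through 8, i.e. 9 levels counting the root), so the depth is the number of divisions: log_2(256) = 8

The recursion tree depth is log_2(256) = 8. At each level, the problem size is divided by 2, so it takes 8 divisions to reduce to a base case of size 1. The algorithm makes 7 recursive calls at each level.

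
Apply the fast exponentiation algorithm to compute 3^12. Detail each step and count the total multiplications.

Computing 3^12 by squaring (build up from 3^1; each line after the first costs one multiplication):

3^1 = 3
3^2 = (3^1)^2 = 3^2 = 9
3^3 = 3 * 3^2 = 3 * 9 = 27
3^6 = (3^3)^2 = 27^2 = 729
3^12 = (3^6)^2 = 729^2 = 531441

Result: 531441
Multiplications needed: 4 (4 lines after 3^1)

3^12 = 531441. Using exponentiation by squaring, this requires 4 multiplications. The key idea: if the exponent is even, square the half-power; if odd, multiply by the base once.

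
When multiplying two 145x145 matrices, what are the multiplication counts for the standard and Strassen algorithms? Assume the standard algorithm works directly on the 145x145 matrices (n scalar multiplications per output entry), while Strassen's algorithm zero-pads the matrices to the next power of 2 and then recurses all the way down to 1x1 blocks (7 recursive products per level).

Matrix multiplication for 145x145 matrices:

Strassen's algorithm requires power-of-2 dimensions. Pad 145x145 to 256x256 (next power of 2).

Standard algorithm: 145^3 = 3048625 multiplications
Strassen's algorithm: 7^(log2(256)) = 7^8 = 5764801 multiplications
Difference: 3048625 - 5764801 = -2716176 (Strassen uses MORE here due to padding overhead — for small or just-over-power-of-2 n, padding can outweigh the per-level savings)

Standard: 3048625 multiplications (145^3). Strassen: 5764801 multiplications (7^8, after padding to 256x256). Strassen reduces 8 recursive multiplications to 7 at each level.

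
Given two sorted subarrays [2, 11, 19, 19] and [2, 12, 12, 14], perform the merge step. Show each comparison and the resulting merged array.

Merging process:

Compare 2 vs 2: take 2 from left. Merged: [2]
Compare 11 vs 2: take 2 from right. Merged: [2, 2]
Compare 11 vs 12: take 11 from left. Merged: [2, 2, 11]
Compare 19 vs 12: take 12 from right. Merged: [2, 2, 11, 12]
Compare 19 vs 12: take 12 from right. Merged: [2, 2, 11, 12, 12]
Compare 19 vs 14: take 14 from right. Merged: [2, 2, 11, 12, 12, 14]
Append remaining from left: [19, 19]. Merged: [2, 2, 11, 12, 12, 14, 19, 19]

Final merged array: [2, 2, 11, 12, 12, 14, 19, 19]
Total comparisons: 6

The merged array is [2, 2, 11, 12, 12, 14, 19, 19], requiring 6 comparisons. The merge step runs in O(n) time where n is the total number of elements.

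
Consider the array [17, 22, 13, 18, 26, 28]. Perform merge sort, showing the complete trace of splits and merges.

Merge sort trace:

Split: [17, 22, 13, 18, 26, 28] -> [17, 22, 13] and [18, 26, 28]
  Split: [17, 22, 13] -> [17] and [22, 13]
    Split: [22, 13] -> [22] and [13]
    Merge: [22] + [13] -> [13, 22]
  Merge: [17] + [13, 22] -> [13, 17, 22]
  Split: [18, 26, 28] -> [18] and [26, 28]
    Split: [26, 28] -> [26] and [28]
    Merge: [26] + [28] -> [26, 28]
  Merge: [18] + [26, 28] -> [18, 26, 28]
Merge: [13, 17, 22] + [18, 26, 28] -> [13, 17, 18, 22, 26, 28]

Final sorted array: [13, 17, 18, 22, 26, 28]

The merge sort proceeds by recursively splitting the array and merging sorted halves.
After all merges, the sorted array is [13, 17, 18, 22, 26, 28].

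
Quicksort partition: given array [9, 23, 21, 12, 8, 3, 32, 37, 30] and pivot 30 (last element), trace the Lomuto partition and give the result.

Lomuto partition with pivot = 30:

Initial array: [9, 23, 21, 12, 8, 3, 32, 37, 30]

arr[0]=9 <= 30: swap with position 0, array becomes [9, 23, 21, 12, 8, 3, 32, 37, 30]
arr[1]=23 <= 30: swap with position 1, array becomes [9, 23, 21, 12, 8, 3, 32, 37, 30]
arr[2]=21 <= 30: swap with position 2, array becomes [9, 23, 21, 12, 8, 3, 32, 37, 30]
arr[3]=12 <= 30: swap with position 3, array becomes [9, 23, 21, 12, 8, 3, 32, 37, 30]
arr[4]=8 <= 30: swap with position 4, array becomes [9, 23, 21, 12, 8, 3, 32, 37, 30]
arr[5]=3 <= 30: swap with position 5, array becomes [9, 23, 21, 12, 8, 3, 32, 37, 30]
arr[6]=32 > 30: no swap
arr[7]=37 > 30: no swap

Place pivot at position 6: [9, 23, 21, 12, 8, 3, 30, 37, 32]
Pivot position: 6

After partitioning with pivot 30, the array becomes [9, 23, 21, 12, 8, 3, 30, 37, 32]. The pivot is placed at index 6. All elements to the left of the pivot are <= 30, and all elements to the right are > 30.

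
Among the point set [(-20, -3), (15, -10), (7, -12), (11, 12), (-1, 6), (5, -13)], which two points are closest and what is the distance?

Computing all pairwise distances among 6 points:

d((-20, -3), (15, -10)) = 35.6931
d((-20, -3), (7, -12)) = 28.4605
d((-20, -3), (11, 12)) = 34.4384
d((-20, -3), (-1, 6)) = 21.0238
d((-20, -3), (5, -13)) = 26.9258
d((15, -10), (7, -12)) = 8.2462
d((15, -10), (11, 12)) = 22.3607
d((15, -10), (-1, 6)) = 22.6274
d((15, -10), (5, -13)) = 10.4403
d((7, -12), (11, 12)) = 24.3311
d((7, -12), (-1, 6)) = 19.6977
d((7, -12), (5, -13)) = 2.2361 <-- minimum
d((11, 12), (-1, 6)) = 13.4164
d((11, 12), (5, -13)) = 25.7099
d((-1, 6), (5, -13)) = 19.9249

Closest pair: (7, -12) and (5, -13) with distance 2.2361

The closest pair is (7, -12) and (5, -13) with Euclidean distance 2.2361. For 6 points, brute-force pairwise comparison is shown above. For large n, the divide-and-conquer algorithm (sort by x, recurse on halves, check the dividing strip) achieves O(n log n).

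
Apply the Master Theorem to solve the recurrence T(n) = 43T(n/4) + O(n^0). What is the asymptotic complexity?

Master Theorem for T(n) = 43T(n/4) + O(n^0):

a = 43, b = 4, c = 0
log_b(a) = log_4(43) = 2.7131

Case 1: c = 0 < log_4(43) = 2.7131
T(n) = O(n^(log_4 43))

For T(n) = 43T(n/4) + O(n^0): log_4(43) = 2.7131. This is Case 1 of the Master Theorem (c < log_b(a), work dominated by leaves), giving O(n^(log_4 43)).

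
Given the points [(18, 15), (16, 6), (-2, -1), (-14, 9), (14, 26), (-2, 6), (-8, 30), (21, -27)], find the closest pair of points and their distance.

Computing all pairwise distances among 8 points:

d((18, 15), (16, 6)) = 9.2195
d((18, 15), (-2, -1)) = 25.6125
d((18, 15), (-14, 9)) = 32.5576
d((18, 15), (14, 26)) = 11.7047
d((18, 15), (-2, 6)) = 21.9317
d((18, 15), (-8, 30)) = 30.0167
d((18, 15), (21, -27)) = 42.107
d((16, 6), (-2, -1)) = 19.3132
d((16, 6), (-14, 9)) = 30.1496
d((16, 6), (14, 26)) = 20.0998
d((16, 6), (-2, 6)) = 18.0
d((16, 6), (-8, 30)) = 33.9411
d((16, 6), (21, -27)) = 33.3766
d((-2, -1), (-14, 9)) = 15.6205
d((-2, -1), (14, 26)) = 31.3847
d((-2, -1), (-2, 6)) = 7.0 <-- minimum
d((-2, -1), (-8, 30)) = 31.5753
d((-2, -1), (21, -27)) = 34.7131
d((-14, 9), (14, 26)) = 32.7567
d((-14, 9), (-2, 6)) = 12.3693
d((-14, 9), (-8, 30)) = 21.8403
d((-14, 9), (21, -27)) = 50.2096
d((14, 26), (-2, 6)) = 25.6125
d((14, 26), (-8, 30)) = 22.3607
d((14, 26), (21, -27)) = 53.4603
d((-2, 6), (-8, 30)) = 24.7386
d((-2, 6), (21, -27)) = 40.2244
d((-8, 30), (21, -27)) = 63.9531

Closest pair: (-2, -1) and (-2, 6) with distance 7.0

The closest pair is (-2, -1) and (-2, 6) with Euclidean distance 7.0. For 8 points, brute-force pairwise comparison is shown above. For large n, the divide-and-conquer algorithm (sort by x, recurse on halves, check the dividing strip) achieves O(n log n).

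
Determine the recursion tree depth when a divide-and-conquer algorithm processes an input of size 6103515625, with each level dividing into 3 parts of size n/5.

For divide and conquer with division factor 5:

Problem sizes at each level:
Level 0: 6103515625
Level 1: 1220703125
Level 2: 244140625
Level 3: 48828125
Level 4: 9765625
Level 5: 1953125
Level 6: 390625
Level 7: 78125
Level 8: 15625
Level 9: 3125
Level 10: 625
Level 11: 125
Level 12: 25
Level 13: 5
Level 14: 1

The root is level 0 and the size-1 base case is level 14 (the tree spans levels 0 through 14, i.e. 15 levels counting the root), so the depth is the number of divisions: log_5(6103515625) = 14

The recursion tree depth is log_5(6103515625) = 14. At each level, the problem size is divided by 5, so it takes 14 divisions to reduce to a base case of size 1. The algorithm makes 3 recursive calls at each level.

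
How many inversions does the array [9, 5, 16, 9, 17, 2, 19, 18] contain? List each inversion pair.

Finding inversions in [9, 5, 16, 9, 17, 2, 19, 18]:

(0, 1): arr[0]=9 > arr[1]=5
(0, 5): arr[0]=9 > arr[5]=2
(1, 5): arr[1]=5 > arr[5]=2
(2, 3): arr[2]=16 > arr[3]=9
(2, 5): arr[2]=16 > arr[5]=2
(3, 5): arr[3]=9 > arr[5]=2
(4, 5): arr[4]=17 > arr[5]=2
(6, 7): arr[6]=19 > arr[7]=18

Total inversions: 8

The array has 8 inversion(s): (0,1), (0,5), (1,5), (2,3), (2,5), (3,5), (4,5), (6,7). Each pair (i,j) satisfies i < j and arr[i] > arr[j].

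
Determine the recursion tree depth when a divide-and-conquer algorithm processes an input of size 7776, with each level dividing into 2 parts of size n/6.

For divide and conquer with division factor 6:

Problem sizes at each level:
Level 0: 7776
Level 1: 1296
Level 2: 216
Level 3: 36
Level 4: 6
Level 5: 1

The root is level 0 and the size-1 base case is level 5 (the tree spans levels 0 through 5, i.e. 6 levels counting the root), so the depth is the number of divisions: log_6(7776) = 5

The recursion tree depth is log_6(7776) = 5. At each level, the problem size is divided by 6, so it takes 5 divisions to reduce to a base case of size 1. The algorithm makes 2 recursive calls at each level.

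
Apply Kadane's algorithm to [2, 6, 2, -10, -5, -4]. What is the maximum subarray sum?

Using Kadane's algorithm on [2, 6, 2, -10, -5, -4]:

Scanning through the array:
Position 1 (value 6): max_ending_here = 8, max_so_far = 8
Position 2 (value 2): max_ending_here = 10, max_so_far = 10
Position 3 (value -10): max_ending_here = 0, max_so_far = 10
Position 4 (value -5): max_ending_here = -5, max_so_far = 10
Position 5 (value -4): max_ending_here = -4, max_so_far = 10

Maximum subarray: [2, 6, 2]
Maximum sum: 10

The maximum subarray is [2, 6, 2] with sum 10. This subarray runs from index 0 to index 2.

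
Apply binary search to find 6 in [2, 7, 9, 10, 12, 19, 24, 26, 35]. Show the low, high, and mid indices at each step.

Binary search for 6 in [2, 7, 9, 10, 12, 19, 24, 26, 35]:

lo=0, hi=8, mid=4, arr[mid]=12 -> 12 > 6, search left half
lo=0, hi=3, mid=1, arr[mid]=7 -> 7 > 6, search left half
lo=0, hi=0, mid=0, arr[mid]=2 -> 2 < 6, search right half
lo=1 > hi=0, target 6 not found

Binary search determines that 6 is not in the array after 3 comparisons. The search space was exhausted without finding the target.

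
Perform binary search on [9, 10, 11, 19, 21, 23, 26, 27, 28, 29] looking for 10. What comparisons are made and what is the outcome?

Binary search for 10 in [9, 10, 11, 19, 21, 23, 26, 27, 28, 29]:

lo=0, hi=9, mid=4, arr[mid]=21 -> 21 > 10, search left half
lo=0, hi=3, mid=1, arr[mid]=10 -> Found target at index 1!

Binary search finds 10 at index 1 after 2 comparisons. The search repeatedly halves the search space by comparing with the middle element.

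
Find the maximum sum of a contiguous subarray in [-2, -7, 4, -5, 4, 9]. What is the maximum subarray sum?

Using Kadane's algorithm on [-2, -7, 4, -5, 4, 9]:

Scanning through the array:
Position 1 (value -7): max_ending_here = -7, max_so_far = -2
Position 2 (value 4): max_ending_here = 4, max_so_far = 4
Position 3 (value -5): max_ending_here = -1, max_so_far = 4
Position 4 (value 4): max_ending_here = 4, max_so_far = 4
Position 5 (value 9): max_ending_here = 13, max_so_far = 13

Maximum subarray: [4, 9]
Maximum sum: 13

The maximum subarray is [4, 9] with sum 13. This subarray runs from index 4 to index 5.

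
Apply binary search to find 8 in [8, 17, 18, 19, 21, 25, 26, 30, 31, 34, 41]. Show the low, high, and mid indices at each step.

Binary search for 8 in [8, 17, 18, 19, 21, 25, 26, 30, 31, 34, 41]:

lo=0, hi=10, mid=5, arr[mid]=25 -> 25 > 8, search left half
lo=0, hi=4, mid=2, arr[mid]=18 -> 18 > 8, search left half
lo=0, hi=1, mid=0, arr[mid]=8 -> Found target at index 0!

Binary search finds 8 at index 0 after 3 comparisons. The search repeatedly halves the search space by comparing with the middle element.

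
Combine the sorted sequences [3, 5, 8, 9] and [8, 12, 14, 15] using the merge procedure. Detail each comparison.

Merging process:

Compare 3 vs 8: take 3 from left. Merged: [3]
Compare 5 vs 8: take 5 from left. Merged: [3, 5]
Compare 8 vs 8: take 8 from left. Merged: [3, 5, 8]
Compare 9 vs 8: take 8 from right. Merged: [3, 5, 8, 8]
Compare 9 vs 12: take 9 from left. Merged: [3, 5, 8, 8, 9]
Append remaining from right: [12, 14, 15]. Merged: [3, 5, 8, 8, 9, 12, 14, 15]

Final merged array: [3, 5, 8, 8, 9, 12, 14, 15]
Total comparisons: 5

The merged array is [3, 5, 8, 8, 9, 12, 14, 15], requiring 5 comparisons. The merge step runs in O(n) time where n is the total number of elements.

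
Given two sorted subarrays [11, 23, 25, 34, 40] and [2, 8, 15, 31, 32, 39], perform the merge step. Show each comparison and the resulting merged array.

Merging process:

Compare 11 vs 2: take 2 from right. Merged: [2]
Compare 11 vs 8: take 8 from right. Merged: [2, 8]
Compare 11 vs 15: take 11 from left. Merged: [2, 8, 11]
Compare 23 vs 15: take 15 from right. Merged: [2, 8, 11, 15]
Compare 23 vs 31: take 23 from left. Merged: [2, 8, 11, 15, 23]
Compare 25 vs 31: take 25 from left. Merged: [2, 8, 11, 15, 23, 25]
Compare 34 vs 31: take 31 from right. Merged: [2, 8, 11, 15, 23, 25, 31]
Compare 34 vs 32: take 32 from right. Merged: [2, 8, 11, 15, 23, 25, 31, 32]
Compare 34 vs 39: take 34 from left. Merged: [2, 8, 11, 15, 23, 25, 31, 32, 34]
Compare 40 vs 39: take 39 from right. Merged: [2, 8, 11, 15, 23, 25, 31, 32, 34, 39]
Append remaining from left: [40]. Merged: [2, 8, 11, 15, 23, 25, 31, 32, 34, 39, 40]

Final merged array: [2, 8, 11, 15, 23, 25, 31, 32, 34, 39, 40]
Total comparisons: 10

The merged array is [2, 8, 11, 15, 23, 25, 31, 32, 34, 39, 40], requiring 10 comparisons. The merge step runs in O(n) time where n is the total number of elements.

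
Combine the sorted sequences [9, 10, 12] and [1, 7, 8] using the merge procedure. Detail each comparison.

Merging process:

Compare 9 vs 1: take 1 from right. Merged: [1]
Compare 9 vs 7: take 7 from right. Merged: [1, 7]
Compare 9 vs 8: take 8 from right. Merged: [1, 7, 8]
Append remaining from left: [9, 10, 12]. Merged: [1, 7, 8, 9, 10, 12]

Final merged array: [1, 7, 8, 9, 10, 12]
Total comparisons: 3

The merged array is [1, 7, 8, 9, 10, 12], requiring 3 comparisons. The merge step runs in O(n) time where n is the total number of elements.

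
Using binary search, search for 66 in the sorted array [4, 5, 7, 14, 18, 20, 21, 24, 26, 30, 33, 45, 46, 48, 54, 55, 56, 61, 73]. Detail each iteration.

Binary search for 66 in [4, 5, 7, 14, 18, 20, 21, 24, 26, 30, 33, 45, 46, 48, 54, 55, 56, 61, 73]:

lo=0, hi=18, mid=9, arr[mid]=30 -> 30 < 66, search right half
lo=10, hi=18, mid=14, arr[mid]=54 -> 54 < 66, search right half
lo=15, hi=18, mid=16, arr[mid]=56 -> 56 < 66, search right half
lo=17, hi=18, mid=17, arr[mid]=61 -> 61 < 66, search right half
lo=18, hi=18, mid=18, arr[mid]=73 -> 73 > 66, search left half
lo=18 > hi=17, target 66 not found

Binary search determines that 66 is not in the array after 5 comparisons. The search space was exhausted without finding the target.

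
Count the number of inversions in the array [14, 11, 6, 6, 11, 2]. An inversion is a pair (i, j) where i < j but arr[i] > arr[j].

Finding inversions in [14, 11, 6, 6, 11, 2]:

(0, 1): arr[0]=14 > arr[1]=11
(0, 2): arr[0]=14 > arr[2]=6
(0, 3): arr[0]=14 > arr[3]=6
(0, 4): arr[0]=14 > arr[4]=11
(0, 5): arr[0]=14 > arr[5]=2
(1, 2): arr[1]=11 > arr[2]=6
(1, 3): arr[1]=11 > arr[3]=6
(1, 5): arr[1]=11 > arr[5]=2
(2, 5): arr[2]=6 > arr[5]=2
(3, 5): arr[3]=6 > arr[5]=2
(4, 5): arr[4]=11 > arr[5]=2

Total inversions: 11

The array has 11 inversion(s): (0,1), (0,2), (0,3), (0,4), (0,5), (1,2), (1,3), (1,5), (2,5), (3,5), (4,5). Each pair (i,j) satisfies i < j and arr[i] > arr[j].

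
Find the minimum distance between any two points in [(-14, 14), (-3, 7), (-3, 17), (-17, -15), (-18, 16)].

Computing all pairwise distances among 5 points:

d((-14, 14), (-3, 7)) = 13.0384
d((-14, 14), (-3, 17)) = 11.4018
d((-14, 14), (-17, -15)) = 29.1548
d((-14, 14), (-18, 16)) = 4.4721 <-- minimum
d((-3, 7), (-3, 17)) = 10.0
d((-3, 7), (-17, -15)) = 26.0768
d((-3, 7), (-18, 16)) = 17.4929
d((-3, 17), (-17, -15)) = 34.9285
d((-3, 17), (-18, 16)) = 15.0333
d((-17, -15), (-18, 16)) = 31.0161

Closest pair: (-14, 14) and (-18, 16) with distance 4.4721

The closest pair is (-14, 14) and (-18, 16) with Euclidean distance 4.4721. For 5 points, brute-force pairwise comparison is shown above. For large n, the divide-and-conquer algorithm (sort by x, recurse on halves, check the dividing strip) achieves O(n log n).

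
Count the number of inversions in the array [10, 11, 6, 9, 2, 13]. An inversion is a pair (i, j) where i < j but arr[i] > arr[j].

Finding inversions in [10, 11, 6, 9, 2, 13]:

(0, 2): arr[0]=10 > arr[2]=6
(0, 3): arr[0]=10 > arr[3]=9
(0, 4): arr[0]=10 > arr[4]=2
(1, 2): arr[1]=11 > arr[2]=6
(1, 3): arr[1]=11 > arr[3]=9
(1, 4): arr[1]=11 > arr[4]=2
(2, 4): arr[2]=6 > arr[4]=2
(3, 4): arr[3]=9 > arr[4]=2

Total inversions: 8

The array has 8 inversion(s): (0,2), (0,3), (0,4), (1,2), (1,3), (1,4), (2,4), (3,4). Each pair (i,j) satisfies i < j and arr[i] > arr[j].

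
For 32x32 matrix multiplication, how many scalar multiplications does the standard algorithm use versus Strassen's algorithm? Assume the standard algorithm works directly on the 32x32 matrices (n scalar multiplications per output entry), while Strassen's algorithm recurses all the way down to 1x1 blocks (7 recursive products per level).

Matrix multiplication for 32x32 matrices:

Standard algorithm: 32^3 = 32768 multiplications
Strassen's algorithm: 7^(log2(32)) = 7^5 = 16807 multiplications
Savings: 32768 - 16807 = 15961 multiplications

Standard: 32768 multiplications (32^3). Strassen: 16807 multiplications (7^5). Strassen reduces 8 recursive multiplications to 7 at each level.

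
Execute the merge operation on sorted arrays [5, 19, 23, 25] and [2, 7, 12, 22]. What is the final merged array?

Merging process:

Compare 5 vs 2: take 2 from right. Merged: [2]
Compare 5 vs 7: take 5 from left. Merged: [2, 5]
Compare 19 vs 7: take 7 from right. Merged: [2, 5, 7]
Compare 19 vs 12: take 12 from right. Merged: [2, 5, 7, 12]
Compare 19 vs 22: take 19 from left. Merged: [2, 5, 7, 12, 19]
Compare 23 vs 22: take 22 from right. Merged: [2, 5, 7, 12, 19, 22]
Append remaining from left: [23, 25]. Merged: [2, 5, 7, 12, 19, 22, 23, 25]

Final merged array: [2, 5, 7, 12, 19, 22, 23, 25]
Total comparisons: 6

The merged array is [2, 5, 7, 12, 19, 22, 23, 25], requiring 6 comparisons. The merge step runs in O(n) time where n is the total number of elements.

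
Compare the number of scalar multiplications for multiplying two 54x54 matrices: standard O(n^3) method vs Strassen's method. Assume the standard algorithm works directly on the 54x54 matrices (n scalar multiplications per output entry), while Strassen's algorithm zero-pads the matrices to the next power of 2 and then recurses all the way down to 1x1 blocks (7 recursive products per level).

Matrix multiplication for 54x54 matrices:

Strassen's algorithm requires power-of-2 dimensions. Pad 54x54 to 64x64 (next power of 2).

Standard algorithm: 54^3 = 157464 multiplications
Strassen's algorithm: 7^(log2(64)) = 7^6 = 117649 multiplications
Savings: 157464 - 117649 = 39815 multiplications

Standard: 157464 multiplications (54^3). Strassen: 117649 multiplications (7^6, after padding to 64x64). Strassen reduces 8 recursive multiplications to 7 at each level.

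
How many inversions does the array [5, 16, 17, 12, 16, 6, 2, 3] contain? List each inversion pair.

Finding inversions in [5, 16, 17, 12, 16, 6, 2, 3]:

(0, 6): arr[0]=5 > arr[6]=2
(0, 7): arr[0]=5 > arr[7]=3
(1, 3): arr[1]=16 > arr[3]=12
(1, 5): arr[1]=16 > arr[5]=6
(1, 6): arr[1]=16 > arr[6]=2
(1, 7): arr[1]=16 > arr[7]=3
(2, 3): arr[2]=17 > arr[3]=12
(2, 4): arr[2]=17 > arr[4]=16
(2, 5): arr[2]=17 > arr[5]=6
(2, 6): arr[2]=17 > arr[6]=2
(2, 7): arr[2]=17 > arr[7]=3
(3, 5): arr[3]=12 > arr[5]=6
(3, 6): arr[3]=12 > arr[6]=2
(3, 7): arr[3]=12 > arr[7]=3
(4, 5): arr[4]=16 > arr[5]=6
(4, 6): arr[4]=16 > arr[6]=2
(4, 7): arr[4]=16 > arr[7]=3
(5, 6): arr[5]=6 > arr[6]=2
(5, 7): arr[5]=6 > arr[7]=3

Total inversions: 19

The array has 19 inversion(s): (0,6), (0,7), (1,3), (1,5), (1,6), (1,7), (2,3), (2,4), (2,5), (2,6), (2,7), (3,5), (3,6), (3,7), (4,5), (4,6), (4,7), (5,6), (5,7). Each pair (i,j) satisfies i < j and arr[i] > arr[j].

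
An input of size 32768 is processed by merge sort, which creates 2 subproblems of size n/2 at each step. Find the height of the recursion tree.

For divide and conquer with division factor 2:

Problem sizes at each level:
Level 0: 32768
Level 1: 16384
Level 2: 8192
Level 3: 4096
Level 4: 2048
Level 5: 1024
Level 6: 512
Level 7: 256
Level 8: 128
Level 9: 64
Level 10: 32
Level 11: 16
Level 12: 8
Level 13: 4
Level 14: 2
Level 15: 1

The root is level 0 and the size-1 base case is level 15 (the tree spans levels 0 through 15, i.e. 16 levels counting the root), so the depth is the number of divisions: log_2(32768) = 15

The recursion tree depth is log_2(32768) = 15. At each level, the problem size is divided by 2, so it takes 15 divisions to reduce to a base case of size 1. The algorithm makes 2 recursive calls at each level.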